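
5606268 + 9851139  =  15457407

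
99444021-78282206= 21161815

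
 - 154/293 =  - 1  +  139/293 = - 0.53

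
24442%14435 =10007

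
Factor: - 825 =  - 3^1 * 5^2*11^1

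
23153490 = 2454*9435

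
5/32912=5/32912 =0.00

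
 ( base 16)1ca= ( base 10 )458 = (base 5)3313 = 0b111001010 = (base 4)13022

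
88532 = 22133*4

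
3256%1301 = 654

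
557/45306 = 557/45306 = 0.01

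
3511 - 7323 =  - 3812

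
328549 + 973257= 1301806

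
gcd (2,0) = 2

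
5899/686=5899/686= 8.60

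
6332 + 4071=10403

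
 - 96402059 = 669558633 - 765960692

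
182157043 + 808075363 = 990232406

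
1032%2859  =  1032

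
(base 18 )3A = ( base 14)48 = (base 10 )64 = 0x40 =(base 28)28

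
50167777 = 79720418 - 29552641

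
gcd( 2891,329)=7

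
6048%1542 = 1422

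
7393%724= 153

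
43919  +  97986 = 141905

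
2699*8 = 21592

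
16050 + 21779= 37829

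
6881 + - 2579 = 4302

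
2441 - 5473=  - 3032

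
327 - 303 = 24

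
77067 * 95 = 7321365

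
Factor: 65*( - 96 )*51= - 2^5*3^2*5^1*13^1*17^1 = - 318240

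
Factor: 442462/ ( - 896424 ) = -2^( - 2)*3^ ( - 1)*41^ (-1 )*197^1*911^( - 1) * 1123^1 = - 221231/448212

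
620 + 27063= 27683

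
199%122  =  77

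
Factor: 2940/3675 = 4/5 = 2^2*5^(  -  1)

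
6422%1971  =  509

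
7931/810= 7931/810 = 9.79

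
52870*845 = 44675150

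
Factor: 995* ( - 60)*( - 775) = 2^2*3^1*  5^4 * 31^1*199^1 = 46267500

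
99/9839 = 99/9839 =0.01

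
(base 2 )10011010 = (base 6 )414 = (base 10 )154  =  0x9A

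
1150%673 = 477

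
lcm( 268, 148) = 9916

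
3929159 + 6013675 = 9942834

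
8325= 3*2775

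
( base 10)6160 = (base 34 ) 5B6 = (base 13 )2a5b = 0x1810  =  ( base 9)8404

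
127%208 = 127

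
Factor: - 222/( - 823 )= 2^1*3^1*37^1*823^ ( - 1 ) 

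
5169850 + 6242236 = 11412086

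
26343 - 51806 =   -  25463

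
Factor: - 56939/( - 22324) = 2^( - 2)* 97^1 *587^1*5581^ ( - 1)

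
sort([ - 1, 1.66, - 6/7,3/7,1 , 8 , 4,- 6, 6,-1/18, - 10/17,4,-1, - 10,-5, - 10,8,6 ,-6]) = [-10, - 10,- 6,-6, -5, - 1,-1,-6/7,-10/17,-1/18,3/7,1, 1.66,4  ,  4, 6,6 , 8,8 ]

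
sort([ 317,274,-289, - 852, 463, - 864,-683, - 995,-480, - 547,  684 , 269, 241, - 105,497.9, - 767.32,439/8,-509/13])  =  [  -  995, - 864,  -  852, - 767.32,  -  683, - 547,  -  480, - 289,-105, - 509/13,  439/8, 241,269,274, 317,463,497.9, 684]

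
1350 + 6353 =7703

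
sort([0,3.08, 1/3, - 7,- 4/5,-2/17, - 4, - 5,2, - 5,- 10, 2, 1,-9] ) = [ - 10 , - 9, - 7, - 5,-5, - 4 , - 4/5,-2/17, 0, 1/3, 1,2,  2, 3.08]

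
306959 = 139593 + 167366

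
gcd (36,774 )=18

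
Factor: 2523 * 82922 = 209212206=2^1*3^1*7^1 * 29^2*5923^1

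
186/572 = 93/286 = 0.33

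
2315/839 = 2315/839 = 2.76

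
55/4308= 55/4308  =  0.01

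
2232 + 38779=41011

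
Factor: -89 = -89^1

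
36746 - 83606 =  - 46860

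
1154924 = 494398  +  660526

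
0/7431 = 0= 0.00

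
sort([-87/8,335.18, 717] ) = [ - 87/8, 335.18,717 ]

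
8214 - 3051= 5163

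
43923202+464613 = 44387815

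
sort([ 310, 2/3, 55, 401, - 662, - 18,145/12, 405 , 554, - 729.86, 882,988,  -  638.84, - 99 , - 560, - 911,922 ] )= [ - 911, - 729.86, - 662 , - 638.84, - 560, - 99,  -  18, 2/3, 145/12, 55, 310, 401, 405,554, 882, 922,988]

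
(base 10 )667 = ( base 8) 1233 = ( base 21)1ag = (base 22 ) 187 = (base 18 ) 211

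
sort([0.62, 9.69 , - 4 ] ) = [-4,0.62,  9.69] 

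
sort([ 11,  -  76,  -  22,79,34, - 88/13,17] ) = [ - 76 , - 22, - 88/13, 11,17, 34,79]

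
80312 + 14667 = 94979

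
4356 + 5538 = 9894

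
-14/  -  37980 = 7/18990 = 0.00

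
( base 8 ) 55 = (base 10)45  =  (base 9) 50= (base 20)25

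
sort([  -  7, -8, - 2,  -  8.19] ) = [ -8.19,  -  8,  -  7, - 2]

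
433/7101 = 433/7101=0.06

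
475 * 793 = 376675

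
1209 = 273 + 936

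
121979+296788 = 418767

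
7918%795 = 763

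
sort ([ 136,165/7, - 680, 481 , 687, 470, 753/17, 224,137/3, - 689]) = [ - 689, - 680,165/7, 753/17,137/3 , 136,224, 470,481, 687] 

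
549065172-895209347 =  -346144175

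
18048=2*9024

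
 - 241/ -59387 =241/59387 = 0.00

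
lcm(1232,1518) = 85008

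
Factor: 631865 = 5^1*13^1*9721^1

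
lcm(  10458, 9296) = 83664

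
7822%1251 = 316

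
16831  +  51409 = 68240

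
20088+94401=114489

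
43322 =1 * 43322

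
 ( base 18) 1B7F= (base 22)JFB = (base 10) 9537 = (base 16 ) 2541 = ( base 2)10010101000001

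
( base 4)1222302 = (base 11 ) 5153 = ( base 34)5v0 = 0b1101010110010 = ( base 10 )6834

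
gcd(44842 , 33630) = 2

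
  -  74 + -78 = - 152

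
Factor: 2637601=17^1*155153^1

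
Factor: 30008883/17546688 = 10002961/5848896 = 2^ ( - 6)*3^(  -  1) * 41^( - 1)*43^1*353^1*659^1*743^ ( - 1)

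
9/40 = 9/40 = 0.23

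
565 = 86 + 479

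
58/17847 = 58/17847  =  0.00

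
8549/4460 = 8549/4460 = 1.92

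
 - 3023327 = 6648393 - 9671720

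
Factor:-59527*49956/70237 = -2^2*3^1*13^1*19^1*23^1*181^1*241^1*70237^( - 1)=   -2973730812/70237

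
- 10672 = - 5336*2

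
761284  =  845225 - 83941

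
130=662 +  - 532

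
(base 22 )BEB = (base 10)5643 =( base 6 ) 42043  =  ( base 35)4l8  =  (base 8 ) 13013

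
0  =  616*0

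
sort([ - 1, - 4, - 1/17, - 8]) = [ - 8, - 4, - 1 , - 1/17 ] 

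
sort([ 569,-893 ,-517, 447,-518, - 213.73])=[ - 893,-518, - 517,  -  213.73, 447 , 569]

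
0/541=0 = 0.00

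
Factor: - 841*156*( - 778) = 2^3*3^1*13^1*29^2*389^1 = 102070488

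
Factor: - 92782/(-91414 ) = 46391/45707=23^1*2017^1*45707^(  -  1 )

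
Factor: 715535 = 5^1*143107^1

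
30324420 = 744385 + 29580035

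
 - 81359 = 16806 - 98165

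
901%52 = 17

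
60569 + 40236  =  100805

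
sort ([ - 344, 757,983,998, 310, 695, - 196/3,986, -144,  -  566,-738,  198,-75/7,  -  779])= [ - 779, -738, - 566, - 344, - 144, - 196/3 ,  -  75/7,198,310, 695, 757, 983, 986, 998]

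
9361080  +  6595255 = 15956335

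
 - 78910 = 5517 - 84427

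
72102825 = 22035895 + 50066930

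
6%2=0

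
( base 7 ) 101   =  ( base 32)1I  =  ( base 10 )50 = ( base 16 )32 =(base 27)1N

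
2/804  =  1/402 = 0.00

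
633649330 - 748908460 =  - 115259130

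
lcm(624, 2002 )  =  48048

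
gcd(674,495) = 1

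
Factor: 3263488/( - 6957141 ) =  - 2^10*3^( - 1)*157^( - 1 ) * 3187^1*14771^( - 1) 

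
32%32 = 0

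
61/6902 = 61/6902 = 0.01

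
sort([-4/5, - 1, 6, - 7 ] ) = [  -  7, - 1,  -  4/5, 6]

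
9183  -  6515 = 2668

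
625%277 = 71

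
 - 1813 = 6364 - 8177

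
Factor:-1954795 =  -5^1*390959^1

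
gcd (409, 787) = 1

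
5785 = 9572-3787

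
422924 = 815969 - 393045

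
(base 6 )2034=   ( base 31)EK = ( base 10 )454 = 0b111000110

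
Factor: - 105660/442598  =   - 2^1*3^2*5^1*13^( - 1)*29^(-1) = - 90/377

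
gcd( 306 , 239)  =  1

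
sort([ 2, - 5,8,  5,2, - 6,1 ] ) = [ - 6, - 5,1 , 2,2, 5, 8]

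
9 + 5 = 14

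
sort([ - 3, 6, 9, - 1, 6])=[  -  3  , - 1, 6, 6,9]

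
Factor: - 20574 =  - 2^1*3^4*127^1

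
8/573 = 8/573 = 0.01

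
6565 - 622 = 5943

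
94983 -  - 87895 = 182878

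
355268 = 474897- 119629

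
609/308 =1 + 43/44= 1.98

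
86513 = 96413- 9900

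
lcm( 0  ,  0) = 0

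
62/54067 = 62/54067  =  0.00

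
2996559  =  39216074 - 36219515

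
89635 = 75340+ 14295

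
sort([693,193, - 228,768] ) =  [ - 228, 193,693,768]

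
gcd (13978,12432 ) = 2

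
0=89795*0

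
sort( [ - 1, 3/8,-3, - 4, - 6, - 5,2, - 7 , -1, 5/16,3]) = [ - 7,-6, - 5, - 4,- 3 , -1 , - 1,5/16,3/8, 2, 3]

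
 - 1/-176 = 1/176 = 0.01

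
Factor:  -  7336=-2^3*7^1*131^1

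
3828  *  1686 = 6454008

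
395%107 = 74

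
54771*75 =4107825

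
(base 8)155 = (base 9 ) 131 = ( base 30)3J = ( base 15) 74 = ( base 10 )109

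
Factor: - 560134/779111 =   -  2^1*229^1*1223^1*779111^( -1 )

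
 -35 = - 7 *5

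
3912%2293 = 1619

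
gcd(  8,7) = 1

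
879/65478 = 293/21826= 0.01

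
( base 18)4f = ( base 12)73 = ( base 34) 2J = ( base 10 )87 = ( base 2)1010111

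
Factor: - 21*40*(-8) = 2^6*3^1*5^1*7^1 = 6720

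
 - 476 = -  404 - 72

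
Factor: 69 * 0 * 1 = 0 = 0^1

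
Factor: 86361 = 3^1*11^1*2617^1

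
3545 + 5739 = 9284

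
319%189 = 130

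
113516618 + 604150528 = 717667146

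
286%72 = 70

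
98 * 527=51646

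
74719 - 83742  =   - 9023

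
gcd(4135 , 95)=5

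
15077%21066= 15077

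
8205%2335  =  1200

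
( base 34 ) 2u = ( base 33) 2w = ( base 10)98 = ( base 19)53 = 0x62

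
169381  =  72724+96657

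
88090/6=44045/3= 14681.67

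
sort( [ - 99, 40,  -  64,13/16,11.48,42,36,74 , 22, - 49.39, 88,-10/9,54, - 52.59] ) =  [-99, - 64,-52.59, - 49.39, - 10/9, 13/16,11.48, 22,36, 40, 42,54,  74, 88]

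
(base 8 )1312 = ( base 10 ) 714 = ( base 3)222110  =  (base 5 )10324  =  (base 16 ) 2CA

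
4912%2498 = 2414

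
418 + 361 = 779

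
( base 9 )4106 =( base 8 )5673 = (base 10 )3003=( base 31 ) 33R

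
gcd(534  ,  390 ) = 6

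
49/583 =49/583 = 0.08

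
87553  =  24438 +63115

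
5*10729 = 53645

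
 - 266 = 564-830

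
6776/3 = 6776/3  =  2258.67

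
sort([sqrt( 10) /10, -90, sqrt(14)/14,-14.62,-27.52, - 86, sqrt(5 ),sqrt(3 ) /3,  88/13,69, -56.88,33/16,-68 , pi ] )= [ - 90, - 86, - 68,-56.88,  -  27.52,-14.62,  sqrt(14 )/14,sqrt(10)/10,sqrt( 3)/3,33/16, sqrt (5),  pi , 88/13, 69]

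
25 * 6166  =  154150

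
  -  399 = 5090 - 5489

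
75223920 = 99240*758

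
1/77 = 1/77 =0.01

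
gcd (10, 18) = 2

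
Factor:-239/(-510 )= 2^ ( - 1 ) * 3^( - 1 )*5^( - 1)*17^(-1 )*239^1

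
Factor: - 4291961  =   - 23^1* 191^1*977^1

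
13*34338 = 446394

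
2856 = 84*34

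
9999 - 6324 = 3675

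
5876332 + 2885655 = 8761987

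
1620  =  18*90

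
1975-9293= - 7318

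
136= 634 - 498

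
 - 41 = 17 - 58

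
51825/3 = 17275 =17275.00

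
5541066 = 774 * 7159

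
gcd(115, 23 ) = 23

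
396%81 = 72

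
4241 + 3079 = 7320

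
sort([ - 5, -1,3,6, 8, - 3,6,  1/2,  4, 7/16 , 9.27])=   [-5,  -  3 , -1, 7/16,1/2, 3, 4,6, 6, 8, 9.27] 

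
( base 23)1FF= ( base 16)379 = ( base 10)889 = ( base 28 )13l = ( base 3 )1012221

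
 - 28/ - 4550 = 2/325 = 0.01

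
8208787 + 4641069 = 12849856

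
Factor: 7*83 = 7^1*83^1 = 581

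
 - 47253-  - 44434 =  - 2819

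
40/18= 2 + 2/9 = 2.22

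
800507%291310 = 217887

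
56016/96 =583+1/2 = 583.50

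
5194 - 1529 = 3665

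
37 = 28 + 9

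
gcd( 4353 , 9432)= 3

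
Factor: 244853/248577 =263/267 =3^ ( - 1 )*89^(  -  1 ) *263^1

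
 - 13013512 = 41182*( - 316 ) 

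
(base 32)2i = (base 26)34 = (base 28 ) 2Q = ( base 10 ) 82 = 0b1010010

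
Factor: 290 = 2^1*5^1*29^1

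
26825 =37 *725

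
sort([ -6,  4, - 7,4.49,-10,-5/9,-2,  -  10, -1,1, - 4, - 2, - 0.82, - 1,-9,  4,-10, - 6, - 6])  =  [ - 10 , - 10, - 10, - 9,-7, - 6,-6, - 6, - 4, -2,-2,-1,-1,-0.82, -5/9, 1, 4,4,4.49]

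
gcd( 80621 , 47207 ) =1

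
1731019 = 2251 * 769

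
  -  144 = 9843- 9987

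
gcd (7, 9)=1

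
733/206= 733/206=3.56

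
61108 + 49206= 110314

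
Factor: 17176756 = 2^2*4294189^1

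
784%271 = 242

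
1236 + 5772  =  7008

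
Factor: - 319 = - 11^1*29^1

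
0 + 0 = 0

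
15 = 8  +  7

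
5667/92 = 61 + 55/92 =61.60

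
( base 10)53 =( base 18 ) 2H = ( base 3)1222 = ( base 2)110101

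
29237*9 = 263133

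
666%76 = 58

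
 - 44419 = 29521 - 73940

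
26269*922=24220018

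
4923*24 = 118152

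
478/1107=478/1107 = 0.43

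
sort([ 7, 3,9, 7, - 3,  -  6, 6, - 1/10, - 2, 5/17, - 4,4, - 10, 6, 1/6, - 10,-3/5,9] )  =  [- 10,- 10, - 6,-4, - 3,-2, - 3/5, - 1/10, 1/6, 5/17,3, 4 , 6,6, 7,7,9,9 ]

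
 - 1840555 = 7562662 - 9403217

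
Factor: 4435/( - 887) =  - 5 = -5^1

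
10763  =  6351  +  4412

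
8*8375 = 67000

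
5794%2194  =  1406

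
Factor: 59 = 59^1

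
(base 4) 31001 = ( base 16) 341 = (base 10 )833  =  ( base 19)25G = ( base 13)4C1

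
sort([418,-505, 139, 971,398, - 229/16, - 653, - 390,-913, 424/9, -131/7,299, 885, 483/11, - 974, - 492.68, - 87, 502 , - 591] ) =[-974, - 913 , - 653,- 591 , - 505,  -  492.68, - 390, - 87, - 131/7, - 229/16,483/11, 424/9, 139,299, 398,418, 502, 885  ,  971 ] 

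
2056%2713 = 2056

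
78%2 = 0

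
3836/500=959/125=7.67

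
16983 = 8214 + 8769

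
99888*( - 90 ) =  - 8989920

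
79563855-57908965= 21654890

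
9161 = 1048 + 8113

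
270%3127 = 270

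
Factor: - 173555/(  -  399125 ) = 5^(-2 )*31^(-1 )*337^1 = 337/775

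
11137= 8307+2830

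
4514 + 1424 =5938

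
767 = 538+229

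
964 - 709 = 255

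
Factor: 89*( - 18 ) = -2^1*3^2*89^1 = - 1602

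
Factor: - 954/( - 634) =477/317 = 3^2*53^1*317^( - 1 )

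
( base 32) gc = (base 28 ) IK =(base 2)1000001100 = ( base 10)524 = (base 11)437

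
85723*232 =19887736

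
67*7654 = 512818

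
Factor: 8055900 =2^2*3^2 * 5^2*8951^1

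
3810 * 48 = 182880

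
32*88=2816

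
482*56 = 26992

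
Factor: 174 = 2^1*3^1*29^1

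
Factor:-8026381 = -11^1*729671^1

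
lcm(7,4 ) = 28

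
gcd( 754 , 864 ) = 2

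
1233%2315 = 1233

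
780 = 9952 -9172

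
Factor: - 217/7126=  - 2^( - 1) * 31^1 * 509^( - 1 ) = -  31/1018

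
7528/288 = 941/36 = 26.14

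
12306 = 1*12306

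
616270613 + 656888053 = 1273158666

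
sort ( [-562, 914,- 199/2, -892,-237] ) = [ - 892,  -  562,-237, - 199/2, 914]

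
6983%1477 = 1075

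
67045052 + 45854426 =112899478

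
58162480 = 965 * 60272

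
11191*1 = 11191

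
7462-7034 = 428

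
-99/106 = - 1 + 7/106 = -0.93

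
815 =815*1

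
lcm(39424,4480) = 197120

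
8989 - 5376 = 3613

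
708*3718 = 2632344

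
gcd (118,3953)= 59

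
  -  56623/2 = -28312+1/2 =-  28311.50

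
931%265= 136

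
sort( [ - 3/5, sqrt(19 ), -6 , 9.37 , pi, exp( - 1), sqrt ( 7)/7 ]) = [ - 6, - 3/5, exp( - 1), sqrt ( 7)/7, pi,sqrt ( 19 ),9.37 ] 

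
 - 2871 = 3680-6551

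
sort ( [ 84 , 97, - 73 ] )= [ - 73,84,97 ] 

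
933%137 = 111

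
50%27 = 23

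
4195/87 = 4195/87 = 48.22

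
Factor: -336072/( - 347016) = 11^1*67^1*761^( - 1) = 737/761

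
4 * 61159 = 244636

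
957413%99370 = 63083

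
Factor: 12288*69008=2^16*3^1*19^1*227^1  =  847970304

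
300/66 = 4+ 6/11 = 4.55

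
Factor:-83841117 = - 3^1*29^1*963691^1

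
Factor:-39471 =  - 3^1 * 59^1 * 223^1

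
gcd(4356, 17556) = 132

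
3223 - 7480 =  - 4257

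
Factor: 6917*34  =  2^1*17^1*6917^1=235178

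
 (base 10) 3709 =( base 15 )1174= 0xE7D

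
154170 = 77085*2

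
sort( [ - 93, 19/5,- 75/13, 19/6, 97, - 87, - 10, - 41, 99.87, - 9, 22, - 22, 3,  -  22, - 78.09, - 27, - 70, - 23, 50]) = [ - 93, - 87, - 78.09, - 70, - 41, - 27,-23,-22, - 22, - 10, - 9, - 75/13, 3, 19/6, 19/5,22,50 , 97, 99.87]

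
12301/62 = 198  +  25/62 = 198.40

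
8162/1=8162 = 8162.00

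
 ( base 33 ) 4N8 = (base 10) 5123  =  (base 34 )4EN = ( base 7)20636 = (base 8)12003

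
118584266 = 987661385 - 869077119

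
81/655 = 81/655= 0.12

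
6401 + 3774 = 10175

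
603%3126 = 603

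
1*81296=81296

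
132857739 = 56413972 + 76443767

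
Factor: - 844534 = -2^1*422267^1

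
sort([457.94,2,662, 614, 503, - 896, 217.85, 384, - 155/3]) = [ - 896, -155/3,2, 217.85, 384, 457.94 , 503,614, 662 ] 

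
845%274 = 23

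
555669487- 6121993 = 549547494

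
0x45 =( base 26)2h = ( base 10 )69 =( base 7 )126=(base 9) 76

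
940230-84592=855638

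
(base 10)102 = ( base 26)3O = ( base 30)3C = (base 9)123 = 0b1100110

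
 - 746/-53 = 14  +  4/53 = 14.08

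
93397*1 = 93397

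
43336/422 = 21668/211 =102.69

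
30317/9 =30317/9 = 3368.56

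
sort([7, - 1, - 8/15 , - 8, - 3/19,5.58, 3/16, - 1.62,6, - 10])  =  [ - 10, - 8, - 1.62, - 1,-8/15, - 3/19,3/16,  5.58, 6, 7]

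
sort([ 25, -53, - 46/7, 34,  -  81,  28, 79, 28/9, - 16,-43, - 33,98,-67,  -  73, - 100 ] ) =[-100, - 81, - 73, - 67, - 53,- 43, - 33, - 16, - 46/7,28/9, 25 , 28, 34, 79, 98 ]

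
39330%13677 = 11976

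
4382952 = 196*22362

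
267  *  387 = 103329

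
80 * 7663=613040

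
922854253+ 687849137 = 1610703390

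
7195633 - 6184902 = 1010731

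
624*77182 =48161568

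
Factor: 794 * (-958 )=-760652= - 2^2*397^1* 479^1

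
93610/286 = 4255/13 =327.31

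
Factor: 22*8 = 2^4*11^1 =176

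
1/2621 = 1/2621 = 0.00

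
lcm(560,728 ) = 7280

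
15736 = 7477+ 8259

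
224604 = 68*3303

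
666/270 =37/15 = 2.47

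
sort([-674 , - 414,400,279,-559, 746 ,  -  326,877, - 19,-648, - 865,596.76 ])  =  [ - 865, - 674,  -  648, - 559, - 414 , - 326, -19,279,400, 596.76,746,877]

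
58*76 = 4408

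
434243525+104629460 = 538872985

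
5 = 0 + 5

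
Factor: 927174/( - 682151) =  - 2^1*3^1*41^1*3769^1*682151^( - 1)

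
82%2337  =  82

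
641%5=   1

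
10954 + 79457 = 90411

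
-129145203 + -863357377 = - 992502580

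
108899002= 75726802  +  33172200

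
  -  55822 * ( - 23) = 1283906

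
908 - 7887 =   -  6979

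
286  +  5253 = 5539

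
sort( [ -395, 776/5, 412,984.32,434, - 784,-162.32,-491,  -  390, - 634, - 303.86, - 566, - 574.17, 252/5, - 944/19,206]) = [ - 784, - 634, - 574.17,-566, - 491, - 395,-390,-303.86, - 162.32, - 944/19,252/5,  776/5,206,412 , 434 , 984.32]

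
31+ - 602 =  - 571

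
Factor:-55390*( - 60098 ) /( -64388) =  - 832207055/16097 = - 5^1 * 29^1*151^1*191^1*199^1*16097^( - 1)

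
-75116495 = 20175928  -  95292423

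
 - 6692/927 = - 8  +  724/927 = -7.22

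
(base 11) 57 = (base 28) 26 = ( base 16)3E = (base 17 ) 3b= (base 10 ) 62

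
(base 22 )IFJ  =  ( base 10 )9061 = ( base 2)10001101100101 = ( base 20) 12D1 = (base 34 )7SH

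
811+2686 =3497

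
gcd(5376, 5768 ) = 56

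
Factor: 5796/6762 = 6/7  =  2^1*3^1*7^( - 1 )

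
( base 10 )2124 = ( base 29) 2F7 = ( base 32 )22C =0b100001001100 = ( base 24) 3gc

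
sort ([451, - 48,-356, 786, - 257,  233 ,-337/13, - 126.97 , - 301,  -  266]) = [ - 356, - 301,-266, - 257, - 126.97 , -48 , - 337/13, 233 , 451, 786]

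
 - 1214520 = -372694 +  - 841826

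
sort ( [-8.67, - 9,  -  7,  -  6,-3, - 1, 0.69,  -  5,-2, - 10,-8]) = [  -  10,  -  9,  -  8.67 , - 8,-7,-6, - 5,-3,-2, - 1 , 0.69 ]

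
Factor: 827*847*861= 3^1*7^2*11^2*41^1*827^1 = 603103809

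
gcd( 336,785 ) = 1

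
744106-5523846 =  - 4779740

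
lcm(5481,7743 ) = 487809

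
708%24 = 12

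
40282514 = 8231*4894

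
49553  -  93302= - 43749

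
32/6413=32/6413=0.00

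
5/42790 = 1/8558 =0.00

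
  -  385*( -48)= 18480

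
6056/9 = 6056/9 = 672.89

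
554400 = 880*630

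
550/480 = 55/48 = 1.15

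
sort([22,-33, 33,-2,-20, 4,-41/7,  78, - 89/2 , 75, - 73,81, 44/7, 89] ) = [-73, - 89/2, - 33, - 20, - 41/7,-2,4,44/7,22,33,75 , 78, 81,89]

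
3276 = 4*819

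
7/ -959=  - 1/137=- 0.01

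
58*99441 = 5767578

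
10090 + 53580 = 63670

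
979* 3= 2937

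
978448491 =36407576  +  942040915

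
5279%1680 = 239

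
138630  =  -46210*(-3) 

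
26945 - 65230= - 38285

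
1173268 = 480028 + 693240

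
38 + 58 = 96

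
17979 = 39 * 461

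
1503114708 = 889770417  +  613344291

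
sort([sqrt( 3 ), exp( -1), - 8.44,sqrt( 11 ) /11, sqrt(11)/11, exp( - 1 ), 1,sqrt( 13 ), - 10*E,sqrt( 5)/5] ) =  [ - 10*E, - 8.44, sqrt( 11 ) /11, sqrt( 11 ) /11,  exp( - 1), exp( - 1), sqrt( 5 )/5, 1, sqrt(3 ),sqrt(13 )]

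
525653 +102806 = 628459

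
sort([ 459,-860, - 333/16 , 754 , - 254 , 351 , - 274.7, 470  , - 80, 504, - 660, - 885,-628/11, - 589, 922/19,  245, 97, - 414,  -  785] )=[ - 885 , - 860, - 785, - 660, - 589,- 414, - 274.7, - 254, - 80, - 628/11, - 333/16,922/19,97, 245, 351  ,  459,470,504, 754 ]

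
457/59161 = 457/59161 = 0.01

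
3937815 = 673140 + 3264675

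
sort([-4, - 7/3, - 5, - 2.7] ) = [-5,-4, -2.7, - 7/3 ] 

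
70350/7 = 10050 = 10050.00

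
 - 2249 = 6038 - 8287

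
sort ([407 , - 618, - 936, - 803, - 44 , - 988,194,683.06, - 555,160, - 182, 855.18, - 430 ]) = [- 988, - 936, - 803, - 618,-555,- 430, - 182, - 44, 160 , 194,  407,683.06, 855.18]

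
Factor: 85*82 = 6970 = 2^1 * 5^1*17^1*41^1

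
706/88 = 353/44=8.02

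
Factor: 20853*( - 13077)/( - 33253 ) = 3^4*7^1*11^( - 1) * 331^1*1453^1*3023^( - 1) = 272694681/33253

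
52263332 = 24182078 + 28081254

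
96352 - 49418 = 46934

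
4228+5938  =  10166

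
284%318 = 284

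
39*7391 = 288249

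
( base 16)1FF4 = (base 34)72K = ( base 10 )8180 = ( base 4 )1333310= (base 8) 17764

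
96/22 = 48/11 = 4.36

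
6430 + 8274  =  14704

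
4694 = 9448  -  4754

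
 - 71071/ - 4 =17767 + 3/4 = 17767.75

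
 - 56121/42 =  -18707/14=- 1336.21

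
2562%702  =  456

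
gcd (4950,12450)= 150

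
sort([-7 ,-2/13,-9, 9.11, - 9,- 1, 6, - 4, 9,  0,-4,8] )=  [ - 9, - 9,-7,-4, -4,-1,  -  2/13,  0,6, 8,  9, 9.11]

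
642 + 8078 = 8720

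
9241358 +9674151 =18915509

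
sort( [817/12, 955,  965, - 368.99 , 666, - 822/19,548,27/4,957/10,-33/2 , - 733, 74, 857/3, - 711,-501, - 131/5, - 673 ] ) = [ - 733, - 711, - 673, - 501, - 368.99, - 822/19, - 131/5, - 33/2, 27/4, 817/12, 74, 957/10, 857/3, 548,  666, 955,  965] 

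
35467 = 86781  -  51314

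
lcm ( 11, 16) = 176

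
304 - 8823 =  - 8519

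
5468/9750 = 2734/4875 = 0.56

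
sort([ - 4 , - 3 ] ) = [ - 4, - 3] 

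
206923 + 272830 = 479753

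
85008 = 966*88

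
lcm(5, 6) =30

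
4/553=4/553 = 0.01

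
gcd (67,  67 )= 67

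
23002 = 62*371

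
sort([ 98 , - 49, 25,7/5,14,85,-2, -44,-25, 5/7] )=[ - 49, - 44,-25,  -  2,5/7, 7/5, 14,25,85,98]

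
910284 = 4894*186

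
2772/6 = 462 = 462.00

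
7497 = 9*833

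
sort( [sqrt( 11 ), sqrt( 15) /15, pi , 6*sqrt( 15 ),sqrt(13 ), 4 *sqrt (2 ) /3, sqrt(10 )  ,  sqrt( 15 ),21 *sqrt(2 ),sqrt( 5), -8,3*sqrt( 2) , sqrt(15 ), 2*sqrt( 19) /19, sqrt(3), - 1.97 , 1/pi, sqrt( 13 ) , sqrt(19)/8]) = [ - 8, - 1.97, sqrt( 15 )/15,1/pi, 2*sqrt(19 )/19, sqrt( 19)/8, sqrt(3 ),4*sqrt( 2 )/3 , sqrt( 5), pi,  sqrt( 10 ),sqrt(11 ),sqrt( 13), sqrt (13), sqrt( 15), sqrt( 15), 3 * sqrt(2), 6*sqrt(15 ),21*sqrt( 2)]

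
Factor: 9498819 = 3^1 * 11^1*53^1 * 5431^1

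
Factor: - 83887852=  - 2^2 * 59^1 * 355457^1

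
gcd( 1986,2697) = 3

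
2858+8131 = 10989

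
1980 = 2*990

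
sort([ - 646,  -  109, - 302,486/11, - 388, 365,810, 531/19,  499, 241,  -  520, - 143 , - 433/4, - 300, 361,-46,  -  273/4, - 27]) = [ - 646, - 520, - 388, - 302, - 300,  -  143, - 109, - 433/4, - 273/4, - 46,-27, 531/19,  486/11,  241, 361, 365,  499, 810]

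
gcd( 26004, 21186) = 66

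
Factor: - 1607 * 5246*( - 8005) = 67484727610 = 2^1 * 5^1*43^1*61^1 * 1601^1*1607^1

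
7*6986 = 48902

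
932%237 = 221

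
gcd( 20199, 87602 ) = 1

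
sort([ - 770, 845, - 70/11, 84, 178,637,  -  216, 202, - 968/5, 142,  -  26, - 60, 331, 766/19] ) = [ - 770,  -  216, - 968/5, - 60, - 26,  -  70/11,766/19, 84,142, 178  ,  202, 331,637, 845]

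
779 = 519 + 260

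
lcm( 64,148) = 2368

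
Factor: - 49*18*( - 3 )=2^1*3^3*7^2 = 2646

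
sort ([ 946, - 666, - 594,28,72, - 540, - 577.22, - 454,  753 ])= [ - 666,-594,  -  577.22, - 540,  -  454,28, 72,  753, 946] 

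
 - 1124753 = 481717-1606470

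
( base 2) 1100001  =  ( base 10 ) 97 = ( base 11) 89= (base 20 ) 4h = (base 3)10121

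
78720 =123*640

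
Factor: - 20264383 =-61^1 *332203^1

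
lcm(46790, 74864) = 374320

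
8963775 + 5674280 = 14638055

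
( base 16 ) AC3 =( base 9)3701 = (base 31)2qr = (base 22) 5F5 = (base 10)2755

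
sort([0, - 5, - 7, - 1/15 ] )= [ - 7,  -  5,-1/15,0]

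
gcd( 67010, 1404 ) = 2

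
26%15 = 11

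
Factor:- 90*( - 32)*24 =2^9*3^3*5^1 = 69120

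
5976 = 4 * 1494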